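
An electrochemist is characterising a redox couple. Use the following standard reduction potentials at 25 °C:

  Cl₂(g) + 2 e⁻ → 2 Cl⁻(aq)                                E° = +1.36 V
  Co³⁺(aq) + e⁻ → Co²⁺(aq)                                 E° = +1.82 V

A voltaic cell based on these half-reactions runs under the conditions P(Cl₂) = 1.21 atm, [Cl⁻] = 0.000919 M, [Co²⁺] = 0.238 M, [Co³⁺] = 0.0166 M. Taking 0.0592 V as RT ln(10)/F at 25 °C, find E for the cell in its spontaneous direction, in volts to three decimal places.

Co³⁺/Co²⁺ is the cathode (higher E°), Cl₂/Cl⁻ the anode: E°cell = +1.82 − (+1.36) = +0.46 V, n = 2.
Overall: 2 Co³⁺(aq) + 2 Cl⁻(aq) → 2 Co²⁺(aq) + Cl₂(g)
Q = [Co²⁺]^2·P(Cl₂) / ([Co³⁺]^2·[Cl⁻]^2); log Q = 8.469.
E = E° − (0.0592/n) log Q = +0.46 − (0.0592/2)(8.469) = +0.209 V.

+0.209 V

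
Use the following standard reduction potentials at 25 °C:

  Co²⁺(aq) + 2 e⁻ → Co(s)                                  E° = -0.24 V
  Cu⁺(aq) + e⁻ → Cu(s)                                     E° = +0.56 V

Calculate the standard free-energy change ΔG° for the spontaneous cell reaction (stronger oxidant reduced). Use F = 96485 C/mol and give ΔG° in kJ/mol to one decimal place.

-154.4 kJ/mol

Cu⁺/Cu (E° = +0.56 V) is the cathode; Co²⁺/Co (E° = -0.24 V) is the anode, so E°cell = +0.80 V.
Balancing electrons gives n = 2 (lcm of 1 and 2).
ΔG° = −nFE° = −(2)(96485)(+0.80) = -154,376 J = -154.4 kJ/mol.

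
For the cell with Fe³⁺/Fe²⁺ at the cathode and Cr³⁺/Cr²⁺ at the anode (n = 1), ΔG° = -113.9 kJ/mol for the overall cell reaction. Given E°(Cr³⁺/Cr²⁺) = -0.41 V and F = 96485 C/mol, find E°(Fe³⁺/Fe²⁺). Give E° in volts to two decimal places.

E°cell = −ΔG°/(nF) = −(-113.9×10³)/((1)(96485)) = +1.180 V.
Since Fe³⁺/Fe²⁺ is the cathode and Cr³⁺/Cr²⁺ the anode, E°cell = E°(Fe³⁺/Fe²⁺) − E°(Cr³⁺/Cr²⁺).
So E°(Fe³⁺/Fe²⁺) = E°cell + E°(Cr³⁺/Cr²⁺) = +1.180 + (-0.41) = +0.77 V.

+0.77 V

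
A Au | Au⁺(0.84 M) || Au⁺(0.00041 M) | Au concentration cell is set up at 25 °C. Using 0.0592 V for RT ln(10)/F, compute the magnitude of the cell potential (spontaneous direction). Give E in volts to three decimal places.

For a concentration cell E°cell = 0. The 0.84 M side is the cathode (reduction is favoured where [Au⁺] is higher).
With n = 1, E = −(0.0592/1) log([Au⁺]ₐₙ/[Au⁺]꜀ₐₜ) = −(0.0592/1) log(0.00041/0.84) = −(0.0592/1)(-3.311) = +0.196 V.

+0.196 V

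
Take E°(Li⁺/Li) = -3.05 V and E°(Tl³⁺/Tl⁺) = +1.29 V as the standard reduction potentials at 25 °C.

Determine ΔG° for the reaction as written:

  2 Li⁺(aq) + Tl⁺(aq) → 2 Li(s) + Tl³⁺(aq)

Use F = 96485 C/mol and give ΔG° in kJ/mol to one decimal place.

+837.5 kJ/mol

As written, Li⁺/Li is reduced (cathode) and Tl³⁺/Tl⁺ is oxidised (anode), so E°cell = (-3.05) − (+1.29) = -4.34 V.
Balancing electrons gives n = 2.
ΔG° = −nFE° = −(2)(96485)(-4.34) = 837,490 J = +837.5 kJ/mol.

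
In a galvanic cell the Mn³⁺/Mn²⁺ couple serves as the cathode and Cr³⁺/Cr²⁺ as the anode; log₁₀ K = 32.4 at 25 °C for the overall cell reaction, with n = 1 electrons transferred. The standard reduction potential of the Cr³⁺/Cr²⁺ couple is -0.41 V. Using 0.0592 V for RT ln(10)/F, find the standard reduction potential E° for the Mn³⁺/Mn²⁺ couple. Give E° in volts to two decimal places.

+1.51 V

E°cell = (0.0592/n)·log K = (0.0592/1)(32.4) = +1.918 V.
Since Mn³⁺/Mn²⁺ is the cathode and Cr³⁺/Cr²⁺ the anode, E°cell = E°(Mn³⁺/Mn²⁺) − E°(Cr³⁺/Cr²⁺).
So E°(Mn³⁺/Mn²⁺) = E°cell + E°(Cr³⁺/Cr²⁺) = +1.918 + (-0.41) = +1.51 V.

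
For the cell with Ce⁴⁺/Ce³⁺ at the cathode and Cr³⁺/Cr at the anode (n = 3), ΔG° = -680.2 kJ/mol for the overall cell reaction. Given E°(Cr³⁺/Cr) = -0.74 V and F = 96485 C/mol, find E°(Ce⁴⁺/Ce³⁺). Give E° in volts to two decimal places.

E°cell = −ΔG°/(nF) = −(-680.2×10³)/((3)(96485)) = +2.350 V.
Since Ce⁴⁺/Ce³⁺ is the cathode and Cr³⁺/Cr the anode, E°cell = E°(Ce⁴⁺/Ce³⁺) − E°(Cr³⁺/Cr).
So E°(Ce⁴⁺/Ce³⁺) = E°cell + E°(Cr³⁺/Cr) = +2.350 + (-0.74) = +1.61 V.

+1.61 V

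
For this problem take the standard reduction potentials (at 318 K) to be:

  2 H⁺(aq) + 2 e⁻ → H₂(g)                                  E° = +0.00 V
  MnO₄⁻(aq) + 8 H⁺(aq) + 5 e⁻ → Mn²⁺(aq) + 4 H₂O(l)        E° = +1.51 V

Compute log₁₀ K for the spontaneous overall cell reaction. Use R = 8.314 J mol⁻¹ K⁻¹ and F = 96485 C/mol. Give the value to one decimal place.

Cathode: MnO₄⁻/Mn²⁺; anode: H⁺/H₂. E°cell = (+1.51) − (+0.00) = +1.51 V, with n = 10.
ΔG° = −nFE° = −RT ln K, so ln K = nFE°/(RT) = (10)(96485)(+1.51) / ((8.314)(318)) = 551.061.
log₁₀ K = 551.061 / ln 10 = 239.3.

239.3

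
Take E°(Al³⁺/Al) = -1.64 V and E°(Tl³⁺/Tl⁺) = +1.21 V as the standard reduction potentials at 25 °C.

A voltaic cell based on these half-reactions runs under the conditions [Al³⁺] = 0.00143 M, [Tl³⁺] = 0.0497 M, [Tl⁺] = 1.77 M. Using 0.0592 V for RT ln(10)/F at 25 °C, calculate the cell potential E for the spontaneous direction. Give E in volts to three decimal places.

Tl³⁺/Tl⁺ is the cathode (higher E°), Al³⁺/Al the anode: E°cell = +1.21 − (-1.64) = +2.85 V, n = 6.
Overall: 3 Tl³⁺(aq) + 2 Al(s) → 3 Tl⁺(aq) + 2 Al³⁺(aq)
Q = [Tl⁺]^3·[Al³⁺]^2 / ([Tl³⁺]^3); log Q = -1.034.
E = E° − (0.0592/n) log Q = +2.85 − (0.0592/6)(-1.034) = +2.860 V.

+2.860 V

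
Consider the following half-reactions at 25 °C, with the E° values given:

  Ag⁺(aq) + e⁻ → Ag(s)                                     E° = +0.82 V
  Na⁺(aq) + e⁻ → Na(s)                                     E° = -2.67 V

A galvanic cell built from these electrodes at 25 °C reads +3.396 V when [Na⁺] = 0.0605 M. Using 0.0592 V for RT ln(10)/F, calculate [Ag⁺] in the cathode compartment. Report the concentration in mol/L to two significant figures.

0.0016 M

Ag⁺/Ag is the cathode, Na⁺/Na the anode: E°cell = +3.49 V, n = 1.
Overall reaction: Ag⁺(aq) + Na(s) → Ag(s) + Na⁺(aq); Q = [Na⁺]^1/[Ag⁺]^1.
From E = E° − (0.0592/n) log Q: log Q = (E° − E)·n/0.0592 = (+3.49 − (+3.396))·1/0.0592 = 1.5878.
So 1·log[Ag⁺] = 1·log(0.0605) − log Q = -1.2182 − (1.5878) = -2.8060; [Ag⁺] = 10^(-2.8060) ≈ 0.0016 M.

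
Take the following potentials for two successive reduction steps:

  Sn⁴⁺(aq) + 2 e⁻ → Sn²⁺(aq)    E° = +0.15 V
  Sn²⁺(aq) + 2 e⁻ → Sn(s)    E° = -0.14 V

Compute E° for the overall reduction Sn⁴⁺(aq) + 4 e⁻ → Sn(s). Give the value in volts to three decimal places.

Adding the free-energy changes (−nFE°) of the two steps gives −n₃FE°₃ = −n₁FE°₁ − n₂FE°₂.
E°₃ = (2×+0.15 + 2×-0.14) / 4 = (+0.020) / 4 = +0.005 V.

+0.005 V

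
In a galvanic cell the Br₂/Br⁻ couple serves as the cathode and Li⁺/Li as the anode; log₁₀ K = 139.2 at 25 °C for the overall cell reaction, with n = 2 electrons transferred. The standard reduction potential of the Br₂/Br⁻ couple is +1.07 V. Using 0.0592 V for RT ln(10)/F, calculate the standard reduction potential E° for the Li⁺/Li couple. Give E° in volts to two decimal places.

-3.05 V

E°cell = (0.0592/n)·log K = (0.0592/2)(139.2) = +4.120 V.
Since Br₂/Br⁻ is the cathode and Li⁺/Li the anode, E°cell = E°(Br₂/Br⁻) − E°(Li⁺/Li).
So E°(Li⁺/Li) = E°(Br₂/Br⁻) − E°cell = (+1.07) − (+4.120) = -3.05 V.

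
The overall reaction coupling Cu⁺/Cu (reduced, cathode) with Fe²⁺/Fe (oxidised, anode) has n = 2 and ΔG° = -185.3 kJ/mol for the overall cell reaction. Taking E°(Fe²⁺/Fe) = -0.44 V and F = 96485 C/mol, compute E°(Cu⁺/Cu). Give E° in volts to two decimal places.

E°cell = −ΔG°/(nF) = −(-185.3×10³)/((2)(96485)) = +0.960 V.
Since Cu⁺/Cu is the cathode and Fe²⁺/Fe the anode, E°cell = E°(Cu⁺/Cu) − E°(Fe²⁺/Fe).
So E°(Cu⁺/Cu) = E°cell + E°(Fe²⁺/Fe) = +0.960 + (-0.44) = +0.52 V.

+0.52 V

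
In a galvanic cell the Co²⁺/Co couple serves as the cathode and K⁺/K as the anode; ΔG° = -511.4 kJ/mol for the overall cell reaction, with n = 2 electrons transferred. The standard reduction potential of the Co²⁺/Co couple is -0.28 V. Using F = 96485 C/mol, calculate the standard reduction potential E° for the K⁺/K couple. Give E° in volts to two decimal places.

E°cell = −ΔG°/(nF) = −(-511.4×10³)/((2)(96485)) = +2.650 V.
Since Co²⁺/Co is the cathode and K⁺/K the anode, E°cell = E°(Co²⁺/Co) − E°(K⁺/K).
So E°(K⁺/K) = E°(Co²⁺/Co) − E°cell = (-0.28) − (+2.650) = -2.93 V.

-2.93 V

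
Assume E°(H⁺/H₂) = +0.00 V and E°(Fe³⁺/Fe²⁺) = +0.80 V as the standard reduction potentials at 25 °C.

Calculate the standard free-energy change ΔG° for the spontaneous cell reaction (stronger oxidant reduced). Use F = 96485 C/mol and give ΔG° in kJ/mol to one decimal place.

Fe³⁺/Fe²⁺ (E° = +0.80 V) is the cathode; H⁺/H₂ (E° = +0.00 V) is the anode, so E°cell = +0.80 V.
Balancing electrons gives n = 2 (lcm of 1 and 2).
ΔG° = −nFE° = −(2)(96485)(+0.80) = -154,376 J = -154.4 kJ/mol.

-154.4 kJ/mol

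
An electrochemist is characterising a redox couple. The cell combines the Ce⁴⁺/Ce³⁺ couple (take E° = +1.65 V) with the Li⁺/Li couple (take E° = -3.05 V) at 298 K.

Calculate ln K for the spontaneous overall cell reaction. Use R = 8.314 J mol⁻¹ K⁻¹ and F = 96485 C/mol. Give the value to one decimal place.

Cathode: Ce⁴⁺/Ce³⁺; anode: Li⁺/Li. E°cell = (+1.65) − (-3.05) = +4.70 V, with n = 1.
ΔG° = −nFE° = −RT ln K, so ln K = nFE°/(RT) = (1)(96485)(+4.70) / ((8.314)(298)) = 183.034.

183.0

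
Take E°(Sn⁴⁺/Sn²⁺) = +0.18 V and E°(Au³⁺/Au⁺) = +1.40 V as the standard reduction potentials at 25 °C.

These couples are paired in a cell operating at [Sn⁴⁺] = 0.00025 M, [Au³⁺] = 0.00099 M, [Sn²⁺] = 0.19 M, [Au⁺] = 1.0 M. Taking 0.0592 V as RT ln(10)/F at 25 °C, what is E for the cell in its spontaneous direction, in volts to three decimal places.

+1.216 V

Au³⁺/Au⁺ is the cathode (higher E°), Sn⁴⁺/Sn²⁺ the anode: E°cell = +1.40 − (+0.18) = +1.22 V, n = 2.
Overall: Au³⁺(aq) + Sn²⁺(aq) → Au⁺(aq) + Sn⁴⁺(aq)
Q = [Au⁺]·[Sn⁴⁺] / ([Au³⁺]·[Sn²⁺]); log Q = 0.124.
E = E° − (0.0592/n) log Q = +1.22 − (0.0592/2)(0.124) = +1.216 V.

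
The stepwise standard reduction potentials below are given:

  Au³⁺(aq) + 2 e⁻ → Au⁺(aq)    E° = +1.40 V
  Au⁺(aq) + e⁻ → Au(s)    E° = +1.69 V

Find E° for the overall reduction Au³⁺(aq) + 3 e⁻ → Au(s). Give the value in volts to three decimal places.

+1.497 V

Standard free energies of sequential steps add: ΔG°₃ = ΔG°₁ + ΔG°₂, so n₃E°₃ = n₁E°₁ + n₂E°₂.
E°₃ = (2×+1.40 + 1×+1.69) / 3 = (+4.490) / 3 = +1.497 V.
E° values themselves are not directly additive — weighting by electron count is essential.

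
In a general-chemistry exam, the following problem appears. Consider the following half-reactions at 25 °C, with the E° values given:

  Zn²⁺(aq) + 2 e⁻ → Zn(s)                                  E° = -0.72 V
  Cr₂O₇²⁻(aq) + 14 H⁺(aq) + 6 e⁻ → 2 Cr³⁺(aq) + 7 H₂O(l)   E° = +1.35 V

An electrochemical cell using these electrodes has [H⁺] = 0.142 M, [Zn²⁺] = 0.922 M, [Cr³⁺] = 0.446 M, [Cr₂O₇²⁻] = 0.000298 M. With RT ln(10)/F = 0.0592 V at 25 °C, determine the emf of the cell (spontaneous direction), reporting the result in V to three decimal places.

Cr₂O₇²⁻/Cr³⁺ is the cathode (higher E°), Zn²⁺/Zn the anode: E°cell = +1.35 − (-0.72) = +2.07 V, n = 6.
Overall: Cr₂O₇²⁻(aq) + 14 H⁺(aq) + 3 Zn(s) → 2 Cr³⁺(aq) + 7 H₂O(l) + 3 Zn²⁺(aq)
Q = [Cr³⁺]^2·[Zn²⁺]^3 / ([Cr₂O₇²⁻]·[H⁺]^14); log Q = 14.587.
E = E° − (0.0592/n) log Q = +2.07 − (0.0592/6)(14.587) = +1.926 V.

+1.926 V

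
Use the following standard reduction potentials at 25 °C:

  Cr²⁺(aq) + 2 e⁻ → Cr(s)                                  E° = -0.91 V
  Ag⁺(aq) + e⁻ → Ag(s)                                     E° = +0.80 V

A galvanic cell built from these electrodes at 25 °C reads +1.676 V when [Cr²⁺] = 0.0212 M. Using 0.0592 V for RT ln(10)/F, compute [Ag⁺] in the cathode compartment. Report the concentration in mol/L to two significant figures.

0.039 M

Ag⁺/Ag is the cathode, Cr²⁺/Cr the anode: E°cell = +1.71 V, n = 2.
Overall reaction: 2 Ag⁺(aq) + Cr(s) → 2 Ag(s) + Cr²⁺(aq); Q = [Cr²⁺]^1/[Ag⁺]^2.
From E = E° − (0.0592/n) log Q: log Q = (E° − E)·n/0.0592 = (+1.71 − (+1.676))·2/0.0592 = 1.1486.
So 2·log[Ag⁺] = 1·log(0.0212) − log Q = -1.6737 − (1.1486) = -2.8223; log[Ag⁺] = -2.8223 / 2 = -1.4111; [Ag⁺] = 10^(-1.4111) ≈ 0.039 M.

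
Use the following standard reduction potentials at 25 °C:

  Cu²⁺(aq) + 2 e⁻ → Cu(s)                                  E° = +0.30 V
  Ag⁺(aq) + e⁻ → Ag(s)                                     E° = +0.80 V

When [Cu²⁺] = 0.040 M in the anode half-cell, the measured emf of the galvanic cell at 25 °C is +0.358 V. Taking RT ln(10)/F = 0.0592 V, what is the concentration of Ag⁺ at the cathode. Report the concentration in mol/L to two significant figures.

0.00080 M

Ag⁺/Ag is the cathode, Cu²⁺/Cu the anode: E°cell = +0.50 V, n = 2.
Overall reaction: 2 Ag⁺(aq) + Cu(s) → 2 Ag(s) + Cu²⁺(aq); Q = [Cu²⁺]^1/[Ag⁺]^2.
From E = E° − (0.0592/n) log Q: log Q = (E° − E)·n/0.0592 = (+0.50 − (+0.358))·2/0.0592 = 4.7973.
So 2·log[Ag⁺] = 1·log(0.04) − log Q = -1.3979 − (4.7973) = -6.1952; log[Ag⁺] = -6.1952 / 2 = -3.0976; [Ag⁺] = 10^(-3.0976) ≈ 0.00080 M.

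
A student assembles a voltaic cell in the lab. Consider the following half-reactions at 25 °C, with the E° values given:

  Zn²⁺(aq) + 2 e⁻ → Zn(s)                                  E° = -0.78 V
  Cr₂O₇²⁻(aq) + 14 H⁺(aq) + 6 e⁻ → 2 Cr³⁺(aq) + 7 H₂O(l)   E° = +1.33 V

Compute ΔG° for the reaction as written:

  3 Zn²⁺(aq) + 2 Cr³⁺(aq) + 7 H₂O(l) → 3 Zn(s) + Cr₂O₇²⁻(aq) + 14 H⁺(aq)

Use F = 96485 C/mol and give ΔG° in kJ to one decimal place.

As written, Zn²⁺/Zn is reduced (cathode) and Cr₂O₇²⁻/Cr³⁺ is oxidised (anode), so E°cell = (-0.78) − (+1.33) = -2.11 V.
Balancing electrons gives n = 6.
ΔG° = −nFE° = −(6)(96485)(-2.11) = 1,221,500 J = +1221.5 kJ.

+1221.5 kJ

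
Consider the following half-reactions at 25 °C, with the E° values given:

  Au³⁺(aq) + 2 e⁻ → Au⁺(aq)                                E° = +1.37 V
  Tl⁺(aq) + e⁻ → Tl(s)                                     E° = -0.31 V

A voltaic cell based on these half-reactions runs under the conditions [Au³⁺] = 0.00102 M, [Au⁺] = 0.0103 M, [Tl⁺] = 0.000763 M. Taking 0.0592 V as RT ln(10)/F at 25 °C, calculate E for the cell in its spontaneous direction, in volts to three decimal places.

Au³⁺/Au⁺ is the cathode (higher E°), Tl⁺/Tl the anode: E°cell = +1.37 − (-0.31) = +1.68 V, n = 2.
Overall: Au³⁺(aq) + 2 Tl(s) → Au⁺(aq) + 2 Tl⁺(aq)
Q = [Au⁺]·[Tl⁺]^2 / ([Au³⁺]); log Q = -5.231.
E = E° − (0.0592/n) log Q = +1.68 − (0.0592/2)(-5.231) = +1.835 V.

+1.835 V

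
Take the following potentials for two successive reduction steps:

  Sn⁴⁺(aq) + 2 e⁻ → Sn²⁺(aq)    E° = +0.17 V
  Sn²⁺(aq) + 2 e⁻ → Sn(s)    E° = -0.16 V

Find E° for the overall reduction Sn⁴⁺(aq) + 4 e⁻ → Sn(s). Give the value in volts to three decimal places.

Adding the free-energy changes (−nFE°) of the two steps gives −n₃FE°₃ = −n₁FE°₁ − n₂FE°₂.
E°₃ = (2×+0.17 + 2×-0.16) / 4 = (+0.020) / 4 = +0.005 V.

+0.005 V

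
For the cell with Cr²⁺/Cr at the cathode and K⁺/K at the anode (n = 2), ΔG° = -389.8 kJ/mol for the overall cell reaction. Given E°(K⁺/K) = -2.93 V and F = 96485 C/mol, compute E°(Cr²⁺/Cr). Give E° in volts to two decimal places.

E°cell = −ΔG°/(nF) = −(-389.8×10³)/((2)(96485)) = +2.020 V.
Since Cr²⁺/Cr is the cathode and K⁺/K the anode, E°cell = E°(Cr²⁺/Cr) − E°(K⁺/K).
So E°(Cr²⁺/Cr) = E°cell + E°(K⁺/K) = +2.020 + (-2.93) = -0.91 V.

-0.91 V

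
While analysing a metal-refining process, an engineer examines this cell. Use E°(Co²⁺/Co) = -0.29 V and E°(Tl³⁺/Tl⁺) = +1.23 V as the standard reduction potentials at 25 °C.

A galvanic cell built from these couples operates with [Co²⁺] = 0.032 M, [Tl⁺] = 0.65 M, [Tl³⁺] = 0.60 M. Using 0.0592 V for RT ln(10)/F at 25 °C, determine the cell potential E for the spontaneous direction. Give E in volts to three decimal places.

Tl³⁺/Tl⁺ is the cathode (higher E°), Co²⁺/Co the anode: E°cell = +1.23 − (-0.29) = +1.52 V, n = 2.
Overall: Tl³⁺(aq) + Co(s) → Tl⁺(aq) + Co²⁺(aq)
Q = [Tl⁺]·[Co²⁺] / ([Tl³⁺]); log Q = -1.460.
E = E° − (0.0592/n) log Q = +1.52 − (0.0592/2)(-1.460) = +1.563 V.

+1.563 V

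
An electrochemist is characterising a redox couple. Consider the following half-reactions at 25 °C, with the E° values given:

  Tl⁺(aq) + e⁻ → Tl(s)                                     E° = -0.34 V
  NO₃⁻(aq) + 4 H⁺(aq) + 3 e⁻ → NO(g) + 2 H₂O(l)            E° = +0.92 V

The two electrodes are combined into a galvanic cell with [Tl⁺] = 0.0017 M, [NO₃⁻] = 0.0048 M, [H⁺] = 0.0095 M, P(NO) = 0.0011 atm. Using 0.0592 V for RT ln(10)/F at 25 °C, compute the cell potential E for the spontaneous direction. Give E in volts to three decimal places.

NO₃⁻/NO is the cathode (higher E°), Tl⁺/Tl the anode: E°cell = +0.92 − (-0.34) = +1.26 V, n = 3.
Overall: NO₃⁻(aq) + 4 H⁺(aq) + 3 Tl(s) → NO(g) + 2 H₂O(l) + 3 Tl⁺(aq)
Q = P(NO)·[Tl⁺]^3 / ([NO₃⁻]·[H⁺]^4); log Q = -0.859.
E = E° − (0.0592/n) log Q = +1.26 − (0.0592/3)(-0.859) = +1.277 V.

+1.277 V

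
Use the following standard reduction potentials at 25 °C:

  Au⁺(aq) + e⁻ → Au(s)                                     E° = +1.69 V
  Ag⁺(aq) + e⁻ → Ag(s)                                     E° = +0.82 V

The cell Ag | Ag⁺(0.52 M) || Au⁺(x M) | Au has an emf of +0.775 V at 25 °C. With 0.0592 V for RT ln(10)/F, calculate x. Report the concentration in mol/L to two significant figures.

0.013 M

Au⁺/Au is the cathode, Ag⁺/Ag the anode: E°cell = +0.87 V, n = 1.
Overall reaction: Au⁺(aq) + Ag(s) → Au(s) + Ag⁺(aq); Q = [Ag⁺]^1/[Au⁺]^1.
From E = E° − (0.0592/n) log Q: log Q = (E° − E)·n/0.0592 = (+0.87 − (+0.775))·1/0.0592 = 1.6047.
So 1·log[Au⁺] = 1·log(0.52) − log Q = -0.2840 − (1.6047) = -1.8887; [Au⁺] = 10^(-1.8887) ≈ 0.013 M.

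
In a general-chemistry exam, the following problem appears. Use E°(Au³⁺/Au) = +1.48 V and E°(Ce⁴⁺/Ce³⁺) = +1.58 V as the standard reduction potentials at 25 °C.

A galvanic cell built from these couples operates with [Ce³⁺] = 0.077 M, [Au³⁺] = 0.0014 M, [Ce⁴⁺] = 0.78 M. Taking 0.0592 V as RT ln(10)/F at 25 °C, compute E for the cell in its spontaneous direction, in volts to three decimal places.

+0.216 V

Ce⁴⁺/Ce³⁺ is the cathode (higher E°), Au³⁺/Au the anode: E°cell = +1.58 − (+1.48) = +0.10 V, n = 3.
Overall: 3 Ce⁴⁺(aq) + Au(s) → 3 Ce³⁺(aq) + Au³⁺(aq)
Q = [Ce³⁺]^3·[Au³⁺] / ([Ce⁴⁺]^3); log Q = -5.871.
E = E° − (0.0592/n) log Q = +0.10 − (0.0592/3)(-5.871) = +0.216 V.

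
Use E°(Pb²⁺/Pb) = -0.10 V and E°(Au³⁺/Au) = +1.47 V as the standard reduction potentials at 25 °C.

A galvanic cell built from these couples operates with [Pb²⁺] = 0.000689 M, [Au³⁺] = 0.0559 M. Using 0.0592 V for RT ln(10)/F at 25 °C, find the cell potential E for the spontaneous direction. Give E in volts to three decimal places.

Au³⁺/Au is the cathode (higher E°), Pb²⁺/Pb the anode: E°cell = +1.47 − (-0.10) = +1.57 V, n = 6.
Overall: 2 Au³⁺(aq) + 3 Pb(s) → 2 Au(s) + 3 Pb²⁺(aq)
Q = [Pb²⁺]^3 / ([Au³⁺]^2); log Q = -6.980.
E = E° − (0.0592/n) log Q = +1.57 − (0.0592/6)(-6.980) = +1.639 V.

+1.639 V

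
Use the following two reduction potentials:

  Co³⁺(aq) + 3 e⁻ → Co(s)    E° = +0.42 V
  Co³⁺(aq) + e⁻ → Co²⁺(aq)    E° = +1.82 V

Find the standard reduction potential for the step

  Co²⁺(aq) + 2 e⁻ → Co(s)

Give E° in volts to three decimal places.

-0.280 V

Sequential free energies add, so n₃E°₃ = n₁E°₁ + n₂E°₂.
With n₃ = 3, and the known step contributing 1×(+1.82) V, the unknown satisfies 2·E° = 3×(+0.42) − 1×(+1.82) = -0.560.
E° = -0.560 / 2 = -0.280 V.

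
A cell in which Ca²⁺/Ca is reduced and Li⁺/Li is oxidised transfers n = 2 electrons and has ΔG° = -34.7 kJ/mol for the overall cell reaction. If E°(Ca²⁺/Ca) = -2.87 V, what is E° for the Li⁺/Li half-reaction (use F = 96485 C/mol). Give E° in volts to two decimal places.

-3.05 V

E°cell = −ΔG°/(nF) = −(-34.7×10³)/((2)(96485)) = +0.180 V.
Since Ca²⁺/Ca is the cathode and Li⁺/Li the anode, E°cell = E°(Ca²⁺/Ca) − E°(Li⁺/Li).
So E°(Li⁺/Li) = E°(Ca²⁺/Ca) − E°cell = (-2.87) − (+0.180) = -3.05 V.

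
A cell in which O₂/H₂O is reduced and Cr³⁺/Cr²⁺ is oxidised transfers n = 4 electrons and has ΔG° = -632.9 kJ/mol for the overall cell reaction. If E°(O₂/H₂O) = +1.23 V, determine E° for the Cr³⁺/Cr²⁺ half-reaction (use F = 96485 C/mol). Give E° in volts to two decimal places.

E°cell = −ΔG°/(nF) = −(-632.9×10³)/((4)(96485)) = +1.640 V.
Since O₂/H₂O is the cathode and Cr³⁺/Cr²⁺ the anode, E°cell = E°(O₂/H₂O) − E°(Cr³⁺/Cr²⁺).
So E°(Cr³⁺/Cr²⁺) = E°(O₂/H₂O) − E°cell = (+1.23) − (+1.640) = -0.41 V.

-0.41 V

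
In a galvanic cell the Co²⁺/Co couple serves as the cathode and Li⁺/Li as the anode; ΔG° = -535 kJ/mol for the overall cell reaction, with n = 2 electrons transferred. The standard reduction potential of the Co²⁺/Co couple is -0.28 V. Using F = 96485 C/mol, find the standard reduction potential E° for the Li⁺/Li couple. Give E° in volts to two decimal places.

-3.05 V

E°cell = −ΔG°/(nF) = −(-535×10³)/((2)(96485)) = +2.772 V.
Since Co²⁺/Co is the cathode and Li⁺/Li the anode, E°cell = E°(Co²⁺/Co) − E°(Li⁺/Li).
So E°(Li⁺/Li) = E°(Co²⁺/Co) − E°cell = (-0.28) − (+2.772) = -3.05 V.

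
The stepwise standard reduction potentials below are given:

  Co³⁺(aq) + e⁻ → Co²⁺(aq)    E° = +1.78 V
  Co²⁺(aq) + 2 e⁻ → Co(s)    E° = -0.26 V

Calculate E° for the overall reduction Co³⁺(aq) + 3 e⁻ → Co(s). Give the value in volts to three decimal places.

Adding the free-energy changes (−nFE°) of the two steps gives −n₃FE°₃ = −n₁FE°₁ − n₂FE°₂.
E°₃ = (1×+1.78 + 2×-0.26) / 3 = (+1.260) / 3 = +0.420 V.

+0.420 V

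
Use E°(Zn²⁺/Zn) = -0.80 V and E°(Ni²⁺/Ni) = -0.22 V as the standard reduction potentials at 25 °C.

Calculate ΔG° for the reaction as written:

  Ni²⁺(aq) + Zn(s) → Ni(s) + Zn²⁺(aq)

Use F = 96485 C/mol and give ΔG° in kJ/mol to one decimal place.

-111.9 kJ/mol

As written, Ni²⁺/Ni is reduced (cathode) and Zn²⁺/Zn is oxidised (anode), so E°cell = (-0.22) − (-0.80) = +0.58 V.
Balancing electrons gives n = 2.
ΔG° = −nFE° = −(2)(96485)(+0.58) = -111,923 J = -111.9 kJ/mol.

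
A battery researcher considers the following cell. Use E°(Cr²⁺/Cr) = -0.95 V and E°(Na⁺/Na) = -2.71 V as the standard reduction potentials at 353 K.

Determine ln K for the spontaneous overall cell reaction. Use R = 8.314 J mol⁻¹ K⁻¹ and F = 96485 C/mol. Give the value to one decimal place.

115.7

Cathode: Cr²⁺/Cr; anode: Na⁺/Na. E°cell = (-0.95) − (-2.71) = +1.76 V, with n = 2.
ΔG° = −nFE° = −RT ln K, so ln K = nFE°/(RT) = (2)(96485)(+1.76) / ((8.314)(353)) = 115.722.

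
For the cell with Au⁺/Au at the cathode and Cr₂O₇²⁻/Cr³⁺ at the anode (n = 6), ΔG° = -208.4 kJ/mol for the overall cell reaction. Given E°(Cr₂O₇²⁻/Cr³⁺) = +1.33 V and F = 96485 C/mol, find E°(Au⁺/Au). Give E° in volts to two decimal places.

E°cell = −ΔG°/(nF) = −(-208.4×10³)/((6)(96485)) = +0.360 V.
Since Au⁺/Au is the cathode and Cr₂O₇²⁻/Cr³⁺ the anode, E°cell = E°(Au⁺/Au) − E°(Cr₂O₇²⁻/Cr³⁺).
So E°(Au⁺/Au) = E°cell + E°(Cr₂O₇²⁻/Cr³⁺) = +0.360 + (+1.33) = +1.69 V.

+1.69 V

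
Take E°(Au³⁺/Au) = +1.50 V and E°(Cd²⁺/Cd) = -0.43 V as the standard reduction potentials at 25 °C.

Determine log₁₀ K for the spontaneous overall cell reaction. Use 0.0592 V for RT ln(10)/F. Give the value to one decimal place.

195.6

Cathode: Au³⁺/Au; anode: Cd²⁺/Cd. E°cell = +1.93 V, n = 6.
log K = nE°cell / 0.0592 = (6)(+1.93) / 0.0592 = 195.6.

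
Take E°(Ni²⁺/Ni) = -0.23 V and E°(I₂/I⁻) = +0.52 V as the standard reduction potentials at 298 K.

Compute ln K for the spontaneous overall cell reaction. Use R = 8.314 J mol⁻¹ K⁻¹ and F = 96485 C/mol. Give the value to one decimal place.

Cathode: I₂/I⁻; anode: Ni²⁺/Ni. E°cell = (+0.52) − (-0.23) = +0.75 V, with n = 2.
ΔG° = −nFE° = −RT ln K, so ln K = nFE°/(RT) = (2)(96485)(+0.75) / ((8.314)(298)) = 58.415.

58.4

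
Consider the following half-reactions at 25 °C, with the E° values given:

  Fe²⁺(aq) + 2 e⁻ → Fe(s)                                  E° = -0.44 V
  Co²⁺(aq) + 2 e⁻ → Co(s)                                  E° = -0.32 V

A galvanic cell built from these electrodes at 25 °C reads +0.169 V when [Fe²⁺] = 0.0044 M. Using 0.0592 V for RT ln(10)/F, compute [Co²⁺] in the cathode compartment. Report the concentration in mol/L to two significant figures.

0.20 M

Co²⁺/Co is the cathode, Fe²⁺/Fe the anode: E°cell = +0.12 V, n = 2.
Overall reaction: Co²⁺(aq) + Fe(s) → Co(s) + Fe²⁺(aq); Q = [Fe²⁺]^1/[Co²⁺]^1.
From E = E° − (0.0592/n) log Q: log Q = (E° − E)·n/0.0592 = (+0.12 − (+0.169))·2/0.0592 = -1.6554.
So 1·log[Co²⁺] = 1·log(0.0044) − log Q = -2.3565 − (-1.6554) = -0.7011; [Co²⁺] = 10^(-0.7011) ≈ 0.20 M.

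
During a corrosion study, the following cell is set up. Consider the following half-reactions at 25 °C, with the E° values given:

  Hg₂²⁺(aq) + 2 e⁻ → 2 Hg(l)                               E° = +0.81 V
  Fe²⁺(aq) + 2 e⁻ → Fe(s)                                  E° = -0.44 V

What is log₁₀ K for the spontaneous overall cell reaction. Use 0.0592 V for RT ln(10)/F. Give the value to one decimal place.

42.2

Cathode: Hg₂²⁺/Hg; anode: Fe²⁺/Fe. E°cell = +1.25 V, n = 2.
log K = nE°cell / 0.0592 = (2)(+1.25) / 0.0592 = 42.2.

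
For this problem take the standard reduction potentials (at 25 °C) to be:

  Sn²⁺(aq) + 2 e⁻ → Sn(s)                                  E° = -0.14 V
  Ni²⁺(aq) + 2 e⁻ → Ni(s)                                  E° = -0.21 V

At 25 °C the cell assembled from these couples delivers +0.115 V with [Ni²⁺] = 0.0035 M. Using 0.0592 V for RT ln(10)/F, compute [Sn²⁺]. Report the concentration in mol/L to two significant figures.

Sn²⁺/Sn is the cathode, Ni²⁺/Ni the anode: E°cell = +0.07 V, n = 2.
Overall reaction: Sn²⁺(aq) + Ni(s) → Sn(s) + Ni²⁺(aq); Q = [Ni²⁺]^1/[Sn²⁺]^1.
From E = E° − (0.0592/n) log Q: log Q = (E° − E)·n/0.0592 = (+0.07 − (+0.115))·2/0.0592 = -1.5203.
So 1·log[Sn²⁺] = 1·log(0.0035) − log Q = -2.4559 − (-1.5203) = -0.9356; [Sn²⁺] = 10^(-0.9356) ≈ 0.12 M.

0.12 M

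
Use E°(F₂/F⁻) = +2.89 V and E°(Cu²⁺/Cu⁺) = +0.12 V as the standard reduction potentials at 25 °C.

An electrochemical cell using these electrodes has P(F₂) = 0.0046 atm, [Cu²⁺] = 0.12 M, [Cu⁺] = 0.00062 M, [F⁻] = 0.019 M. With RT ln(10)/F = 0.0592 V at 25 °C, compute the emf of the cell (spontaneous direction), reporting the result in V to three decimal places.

+2.667 V

F₂/F⁻ is the cathode (higher E°), Cu²⁺/Cu⁺ the anode: E°cell = +2.89 − (+0.12) = +2.77 V, n = 2.
Overall: F₂(g) + 2 Cu⁺(aq) → 2 F⁻(aq) + 2 Cu²⁺(aq)
Q = [F⁻]^2·[Cu²⁺]^2 / (P(F₂)·[Cu⁺]^2); log Q = 3.468.
E = E° − (0.0592/n) log Q = +2.77 − (0.0592/2)(3.468) = +2.667 V.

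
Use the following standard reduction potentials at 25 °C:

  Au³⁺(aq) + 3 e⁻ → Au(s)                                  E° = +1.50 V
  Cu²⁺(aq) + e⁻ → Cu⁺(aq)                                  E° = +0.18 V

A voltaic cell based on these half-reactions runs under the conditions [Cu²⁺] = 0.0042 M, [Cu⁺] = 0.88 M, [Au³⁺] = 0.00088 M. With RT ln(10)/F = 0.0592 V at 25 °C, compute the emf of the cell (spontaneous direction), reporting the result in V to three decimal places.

Au³⁺/Au is the cathode (higher E°), Cu²⁺/Cu⁺ the anode: E°cell = +1.50 − (+0.18) = +1.32 V, n = 3.
Overall: Au³⁺(aq) + 3 Cu⁺(aq) → Au(s) + 3 Cu²⁺(aq)
Q = [Cu²⁺]^3 / ([Au³⁺]·[Cu⁺]^3); log Q = -3.908.
E = E° − (0.0592/n) log Q = +1.32 − (0.0592/3)(-3.908) = +1.397 V.

+1.397 V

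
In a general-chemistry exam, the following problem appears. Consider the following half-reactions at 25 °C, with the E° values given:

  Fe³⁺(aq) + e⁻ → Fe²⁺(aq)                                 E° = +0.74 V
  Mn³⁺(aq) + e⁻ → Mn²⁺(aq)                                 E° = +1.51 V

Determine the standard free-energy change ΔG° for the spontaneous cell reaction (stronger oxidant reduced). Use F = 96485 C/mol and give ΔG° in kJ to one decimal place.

-74.3 kJ

Mn³⁺/Mn²⁺ (E° = +1.51 V) is the cathode; Fe³⁺/Fe²⁺ (E° = +0.74 V) is the anode, so E°cell = +0.77 V.
Balancing electrons gives n = 1 (lcm of 1 and 1).
ΔG° = −nFE° = −(1)(96485)(+0.77) = -74,293 J = -74.3 kJ.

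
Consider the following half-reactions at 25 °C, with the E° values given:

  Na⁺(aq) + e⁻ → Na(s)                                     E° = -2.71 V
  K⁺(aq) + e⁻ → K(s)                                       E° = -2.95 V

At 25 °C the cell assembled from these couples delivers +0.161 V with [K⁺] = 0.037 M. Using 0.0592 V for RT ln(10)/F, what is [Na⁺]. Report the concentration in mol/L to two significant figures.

Na⁺/Na is the cathode, K⁺/K the anode: E°cell = +0.24 V, n = 1.
Overall reaction: Na⁺(aq) + K(s) → Na(s) + K⁺(aq); Q = [K⁺]^1/[Na⁺]^1.
From E = E° − (0.0592/n) log Q: log Q = (E° − E)·n/0.0592 = (+0.24 − (+0.161))·1/0.0592 = 1.3345.
So 1·log[Na⁺] = 1·log(0.037) − log Q = -1.4318 − (1.3345) = -2.7663; [Na⁺] = 10^(-2.7663) ≈ 0.0017 M.

0.0017 M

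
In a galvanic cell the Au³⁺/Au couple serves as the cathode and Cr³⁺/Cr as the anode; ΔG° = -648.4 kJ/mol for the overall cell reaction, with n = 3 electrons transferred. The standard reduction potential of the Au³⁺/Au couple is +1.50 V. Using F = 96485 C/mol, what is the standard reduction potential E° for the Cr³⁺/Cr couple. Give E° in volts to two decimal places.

E°cell = −ΔG°/(nF) = −(-648.4×10³)/((3)(96485)) = +2.240 V.
Since Au³⁺/Au is the cathode and Cr³⁺/Cr the anode, E°cell = E°(Au³⁺/Au) − E°(Cr³⁺/Cr).
So E°(Cr³⁺/Cr) = E°(Au³⁺/Au) − E°cell = (+1.50) − (+2.240) = -0.74 V.

-0.74 V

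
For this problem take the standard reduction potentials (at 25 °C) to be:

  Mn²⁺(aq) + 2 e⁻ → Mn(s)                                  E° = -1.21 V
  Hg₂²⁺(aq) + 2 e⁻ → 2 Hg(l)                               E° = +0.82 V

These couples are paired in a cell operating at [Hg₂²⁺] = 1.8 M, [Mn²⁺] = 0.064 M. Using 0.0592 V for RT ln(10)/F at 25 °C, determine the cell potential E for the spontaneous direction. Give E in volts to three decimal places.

+2.073 V

Hg₂²⁺/Hg is the cathode (higher E°), Mn²⁺/Mn the anode: E°cell = +0.82 − (-1.21) = +2.03 V, n = 2.
Overall: Hg₂²⁺(aq) + Mn(s) → 2 Hg(l) + Mn²⁺(aq)
Q = [Mn²⁺] / ([Hg₂²⁺]); log Q = -1.449.
E = E° − (0.0592/n) log Q = +2.03 − (0.0592/2)(-1.449) = +2.073 V.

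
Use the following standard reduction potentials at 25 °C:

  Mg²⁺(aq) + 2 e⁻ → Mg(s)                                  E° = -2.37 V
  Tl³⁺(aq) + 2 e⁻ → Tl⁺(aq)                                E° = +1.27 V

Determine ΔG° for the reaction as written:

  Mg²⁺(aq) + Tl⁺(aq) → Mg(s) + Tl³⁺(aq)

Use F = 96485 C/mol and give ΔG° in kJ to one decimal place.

As written, Mg²⁺/Mg is reduced (cathode) and Tl³⁺/Tl⁺ is oxidised (anode), so E°cell = (-2.37) − (+1.27) = -3.64 V.
Balancing electrons gives n = 2.
ΔG° = −nFE° = −(2)(96485)(-3.64) = 702,411 J = +702.4 kJ.

+702.4 kJ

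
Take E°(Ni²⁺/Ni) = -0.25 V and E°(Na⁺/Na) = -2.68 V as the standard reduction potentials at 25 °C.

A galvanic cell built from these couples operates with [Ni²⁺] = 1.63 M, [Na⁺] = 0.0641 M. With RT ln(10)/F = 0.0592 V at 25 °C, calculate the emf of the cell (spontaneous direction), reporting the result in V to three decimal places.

Ni²⁺/Ni is the cathode (higher E°), Na⁺/Na the anode: E°cell = -0.25 − (-2.68) = +2.43 V, n = 2.
Overall: Ni²⁺(aq) + 2 Na(s) → Ni(s) + 2 Na⁺(aq)
Q = [Na⁺]^2 / ([Ni²⁺]); log Q = -2.598.
E = E° − (0.0592/n) log Q = +2.43 − (0.0592/2)(-2.598) = +2.507 V.

+2.507 V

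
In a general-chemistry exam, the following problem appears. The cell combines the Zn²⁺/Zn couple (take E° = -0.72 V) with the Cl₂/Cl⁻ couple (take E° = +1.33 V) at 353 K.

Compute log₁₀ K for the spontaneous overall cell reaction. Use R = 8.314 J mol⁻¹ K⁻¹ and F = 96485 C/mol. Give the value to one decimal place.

Cathode: Cl₂/Cl⁻; anode: Zn²⁺/Zn. E°cell = (+1.33) − (-0.72) = +2.05 V, with n = 2.
ΔG° = −nFE° = −RT ln K, so ln K = nFE°/(RT) = (2)(96485)(+2.05) / ((8.314)(353)) = 134.790.
log₁₀ K = 134.790 / ln 10 = 58.5.

58.5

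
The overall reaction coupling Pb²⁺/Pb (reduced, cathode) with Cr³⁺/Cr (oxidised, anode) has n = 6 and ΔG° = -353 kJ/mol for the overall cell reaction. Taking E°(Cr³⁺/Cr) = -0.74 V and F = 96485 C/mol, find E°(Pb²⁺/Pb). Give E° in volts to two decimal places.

E°cell = −ΔG°/(nF) = −(-353×10³)/((6)(96485)) = +0.610 V.
Since Pb²⁺/Pb is the cathode and Cr³⁺/Cr the anode, E°cell = E°(Pb²⁺/Pb) − E°(Cr³⁺/Cr).
So E°(Pb²⁺/Pb) = E°cell + E°(Cr³⁺/Cr) = +0.610 + (-0.74) = -0.13 V.

-0.13 V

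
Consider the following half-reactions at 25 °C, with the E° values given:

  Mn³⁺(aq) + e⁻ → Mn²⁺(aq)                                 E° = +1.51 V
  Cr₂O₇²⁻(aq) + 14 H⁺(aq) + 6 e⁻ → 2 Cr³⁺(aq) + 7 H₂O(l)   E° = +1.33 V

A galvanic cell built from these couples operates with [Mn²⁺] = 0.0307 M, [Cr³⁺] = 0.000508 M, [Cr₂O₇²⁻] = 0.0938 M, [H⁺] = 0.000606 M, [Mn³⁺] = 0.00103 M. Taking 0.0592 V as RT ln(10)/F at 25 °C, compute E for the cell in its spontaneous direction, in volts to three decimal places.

Mn³⁺/Mn²⁺ is the cathode (higher E°), Cr₂O₇²⁻/Cr³⁺ the anode: E°cell = +1.51 − (+1.33) = +0.18 V, n = 6.
Overall: 6 Mn³⁺(aq) + 2 Cr³⁺(aq) + 7 H₂O(l) → 6 Mn²⁺(aq) + Cr₂O₇²⁻(aq) + 14 H⁺(aq)
Q = [Mn²⁺]^6·[Cr₂O₇²⁻]·[H⁺]^14 / ([Mn³⁺]^6·[Cr³⁺]^2); log Q = -30.639.
E = E° − (0.0592/n) log Q = +0.18 − (0.0592/6)(-30.639) = +0.482 V.

+0.482 V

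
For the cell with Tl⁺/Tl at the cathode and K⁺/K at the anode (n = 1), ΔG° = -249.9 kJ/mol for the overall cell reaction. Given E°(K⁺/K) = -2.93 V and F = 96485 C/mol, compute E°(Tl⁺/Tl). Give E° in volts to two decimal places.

E°cell = −ΔG°/(nF) = −(-249.9×10³)/((1)(96485)) = +2.590 V.
Since Tl⁺/Tl is the cathode and K⁺/K the anode, E°cell = E°(Tl⁺/Tl) − E°(K⁺/K).
So E°(Tl⁺/Tl) = E°cell + E°(K⁺/K) = +2.590 + (-2.93) = -0.34 V.

-0.34 V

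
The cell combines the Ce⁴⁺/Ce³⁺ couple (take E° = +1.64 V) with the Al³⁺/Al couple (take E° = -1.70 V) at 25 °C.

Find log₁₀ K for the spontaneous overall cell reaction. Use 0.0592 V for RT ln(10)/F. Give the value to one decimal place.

Cathode: Ce⁴⁺/Ce³⁺; anode: Al³⁺/Al. E°cell = +3.34 V, n = 3.
log K = nE°cell / 0.0592 = (3)(+3.34) / 0.0592 = 169.3.

169.3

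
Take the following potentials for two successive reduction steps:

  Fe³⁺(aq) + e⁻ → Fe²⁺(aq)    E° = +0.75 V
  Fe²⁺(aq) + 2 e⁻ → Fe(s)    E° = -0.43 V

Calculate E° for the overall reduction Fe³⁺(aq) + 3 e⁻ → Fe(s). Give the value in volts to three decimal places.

-0.037 V

Adding the free-energy changes (−nFE°) of the two steps gives −n₃FE°₃ = −n₁FE°₁ − n₂FE°₂.
E°₃ = (1×+0.75 + 2×-0.43) / 3 = (-0.110) / 3 = -0.037 V.
E° values themselves are not directly additive — weighting by electron count is essential.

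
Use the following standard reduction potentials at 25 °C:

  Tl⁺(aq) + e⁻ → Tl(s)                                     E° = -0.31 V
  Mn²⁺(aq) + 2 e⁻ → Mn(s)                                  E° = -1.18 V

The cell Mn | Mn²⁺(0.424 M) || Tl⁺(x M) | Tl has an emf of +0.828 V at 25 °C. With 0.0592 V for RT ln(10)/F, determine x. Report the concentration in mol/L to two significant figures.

0.13 M

Tl⁺/Tl is the cathode, Mn²⁺/Mn the anode: E°cell = +0.87 V, n = 2.
Overall reaction: 2 Tl⁺(aq) + Mn(s) → 2 Tl(s) + Mn²⁺(aq); Q = [Mn²⁺]^1/[Tl⁺]^2.
From E = E° − (0.0592/n) log Q: log Q = (E° − E)·n/0.0592 = (+0.87 − (+0.828))·2/0.0592 = 1.4189.
So 2·log[Tl⁺] = 1·log(0.424) − log Q = -0.3726 − (1.4189) = -1.7915; log[Tl⁺] = -1.7915 / 2 = -0.8958; [Tl⁺] = 10^(-0.8958) ≈ 0.13 M.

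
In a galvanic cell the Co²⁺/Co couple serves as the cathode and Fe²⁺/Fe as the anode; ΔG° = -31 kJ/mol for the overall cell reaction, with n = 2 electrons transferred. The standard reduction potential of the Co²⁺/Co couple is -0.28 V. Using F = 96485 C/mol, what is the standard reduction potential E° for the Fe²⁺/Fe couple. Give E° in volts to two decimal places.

E°cell = −ΔG°/(nF) = −(-31×10³)/((2)(96485)) = +0.161 V.
Since Co²⁺/Co is the cathode and Fe²⁺/Fe the anode, E°cell = E°(Co²⁺/Co) − E°(Fe²⁺/Fe).
So E°(Fe²⁺/Fe) = E°(Co²⁺/Co) − E°cell = (-0.28) − (+0.161) = -0.44 V.

-0.44 V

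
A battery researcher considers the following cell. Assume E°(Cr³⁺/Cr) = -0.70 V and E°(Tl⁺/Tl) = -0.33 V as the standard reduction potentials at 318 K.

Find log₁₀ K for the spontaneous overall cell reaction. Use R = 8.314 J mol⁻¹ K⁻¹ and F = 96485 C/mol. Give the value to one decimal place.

17.6

Cathode: Tl⁺/Tl; anode: Cr³⁺/Cr. E°cell = (-0.33) − (-0.70) = +0.37 V, with n = 3.
ΔG° = −nFE° = −RT ln K, so ln K = nFE°/(RT) = (3)(96485)(+0.37) / ((8.314)(318)) = 40.508.
log₁₀ K = 40.508 / ln 10 = 17.6.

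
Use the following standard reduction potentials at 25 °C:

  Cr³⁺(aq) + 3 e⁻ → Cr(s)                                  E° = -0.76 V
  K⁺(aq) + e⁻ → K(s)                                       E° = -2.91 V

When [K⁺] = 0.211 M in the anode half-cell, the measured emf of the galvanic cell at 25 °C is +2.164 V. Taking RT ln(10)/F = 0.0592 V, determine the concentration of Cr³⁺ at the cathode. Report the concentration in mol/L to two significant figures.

0.048 M

Cr³⁺/Cr is the cathode, K⁺/K the anode: E°cell = +2.15 V, n = 3.
Overall reaction: Cr³⁺(aq) + 3 K(s) → Cr(s) + 3 K⁺(aq); Q = [K⁺]^3/[Cr³⁺]^1.
From E = E° − (0.0592/n) log Q: log Q = (E° − E)·n/0.0592 = (+2.15 − (+2.164))·3/0.0592 = -0.7095.
So 1·log[Cr³⁺] = 3·log(0.211) − log Q = -2.0272 − (-0.7095) = -1.3177; [Cr³⁺] = 10^(-1.3177) ≈ 0.048 M.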